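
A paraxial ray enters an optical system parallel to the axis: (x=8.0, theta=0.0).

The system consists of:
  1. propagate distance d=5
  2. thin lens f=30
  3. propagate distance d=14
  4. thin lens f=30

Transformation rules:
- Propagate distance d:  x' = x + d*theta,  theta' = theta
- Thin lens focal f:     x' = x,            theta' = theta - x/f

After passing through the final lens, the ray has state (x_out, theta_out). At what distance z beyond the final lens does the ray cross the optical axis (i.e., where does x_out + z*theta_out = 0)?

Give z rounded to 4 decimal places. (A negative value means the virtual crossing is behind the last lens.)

Answer: 10.4348

Derivation:
Initial: x=8.0000 theta=0.0000
After 1 (propagate distance d=5): x=8.0000 theta=0.0000
After 2 (thin lens f=30): x=8.0000 theta=-4/15 (≈-0.2667)
After 3 (propagate distance d=14): x=64/15 (≈4.2667) theta=-4/15 (≈-0.2667)
After 4 (thin lens f=30): x=64/15 (≈4.2667) theta=-92/225 (≈-0.4089)
z_focus = -x_out/theta_out = -(64/15)/(-92/225) = 240/23 ≈ 10.4348
Rounded to 4 decimal places: z = 10.4348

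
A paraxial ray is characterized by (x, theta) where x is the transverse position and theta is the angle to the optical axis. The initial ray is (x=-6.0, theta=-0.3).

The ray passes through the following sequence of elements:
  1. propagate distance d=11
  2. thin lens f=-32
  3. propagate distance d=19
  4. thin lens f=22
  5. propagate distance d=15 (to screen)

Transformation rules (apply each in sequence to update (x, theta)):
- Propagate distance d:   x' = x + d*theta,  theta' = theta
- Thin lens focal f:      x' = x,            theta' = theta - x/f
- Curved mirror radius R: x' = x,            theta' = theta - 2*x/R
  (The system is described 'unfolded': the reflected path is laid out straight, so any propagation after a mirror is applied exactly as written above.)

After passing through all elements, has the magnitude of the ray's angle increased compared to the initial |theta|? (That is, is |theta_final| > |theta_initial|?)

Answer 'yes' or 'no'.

Initial: x=-6.0000 theta=-0.3000
After 1 (propagate distance d=11): x=-9.3000 theta=-0.3000
After 2 (thin lens f=-32): x=-9.3000 theta=-189/320 (≈-0.5906)
After 3 (propagate distance d=19): x=-6567/320 (≈-20.5219) theta=-189/320 (≈-0.5906)
After 4 (thin lens f=22): x=-6567/320 (≈-20.5219) theta=219/640 (≈0.3422)
After 5 (propagate distance d=15 (to screen)): x=-9849/640 (≈-15.3891) theta=219/640 (≈0.3422)
|theta_initial|=0.3000 |theta_final|=219/640 (≈0.3422) -> increased

Answer: yes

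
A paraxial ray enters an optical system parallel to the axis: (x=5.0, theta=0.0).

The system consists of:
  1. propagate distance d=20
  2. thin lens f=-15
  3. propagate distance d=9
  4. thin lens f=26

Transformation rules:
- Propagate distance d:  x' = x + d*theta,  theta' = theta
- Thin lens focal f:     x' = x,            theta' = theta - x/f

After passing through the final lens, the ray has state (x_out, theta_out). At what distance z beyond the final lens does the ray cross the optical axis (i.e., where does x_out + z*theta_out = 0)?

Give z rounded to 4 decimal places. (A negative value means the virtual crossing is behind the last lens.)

Initial: x=5.0000 theta=0.0000
After 1 (propagate distance d=20): x=5.0000 theta=0.0000
After 2 (thin lens f=-15): x=5.0000 theta=1/3 (≈0.3333)
After 3 (propagate distance d=9): x=8.0000 theta=1/3 (≈0.3333)
After 4 (thin lens f=26): x=8.0000 theta=1/39 (≈0.0256)
z_focus = -x_out/theta_out = -(8.0000)/(1/39) = -312.0000
Rounded to 4 decimal places: z = -312.0000

Answer: -312.0000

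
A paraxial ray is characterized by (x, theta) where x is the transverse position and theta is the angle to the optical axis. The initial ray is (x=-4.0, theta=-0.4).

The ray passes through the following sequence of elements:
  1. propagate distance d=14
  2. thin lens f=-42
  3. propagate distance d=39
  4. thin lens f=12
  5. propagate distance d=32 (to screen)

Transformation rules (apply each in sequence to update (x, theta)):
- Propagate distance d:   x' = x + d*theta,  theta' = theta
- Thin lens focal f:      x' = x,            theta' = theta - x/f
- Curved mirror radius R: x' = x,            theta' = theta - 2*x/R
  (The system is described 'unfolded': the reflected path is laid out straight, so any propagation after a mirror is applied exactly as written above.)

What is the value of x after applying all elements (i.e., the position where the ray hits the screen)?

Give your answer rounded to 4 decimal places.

Answer: 36.7429

Derivation:
Initial: x=-4.0000 theta=-0.4000
After 1 (propagate distance d=14): x=-9.6000 theta=-0.4000
After 2 (thin lens f=-42): x=-9.6000 theta=-22/35 (≈-0.6286)
After 3 (propagate distance d=39): x=-1194/35 (≈-34.1143) theta=-22/35 (≈-0.6286)
After 4 (thin lens f=12): x=-1194/35 (≈-34.1143) theta=31/14 (≈2.2143)
After 5 (propagate distance d=32 (to screen)): x=1286/35 (≈36.7429) theta=31/14 (≈2.2143)
Rounded to 4 decimal places: x = 36.7429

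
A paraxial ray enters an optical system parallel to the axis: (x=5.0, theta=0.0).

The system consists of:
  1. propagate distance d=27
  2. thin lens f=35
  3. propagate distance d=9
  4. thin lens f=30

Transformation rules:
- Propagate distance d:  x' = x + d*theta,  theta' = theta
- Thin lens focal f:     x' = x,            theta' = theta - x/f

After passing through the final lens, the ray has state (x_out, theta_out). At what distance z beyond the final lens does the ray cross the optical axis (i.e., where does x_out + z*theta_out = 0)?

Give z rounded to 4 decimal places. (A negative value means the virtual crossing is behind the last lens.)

Initial: x=5.0000 theta=0.0000
After 1 (propagate distance d=27): x=5.0000 theta=0.0000
After 2 (thin lens f=35): x=5.0000 theta=-1/7 (≈-0.1429)
After 3 (propagate distance d=9): x=26/7 (≈3.7143) theta=-1/7 (≈-0.1429)
After 4 (thin lens f=30): x=26/7 (≈3.7143) theta=-4/15 (≈-0.2667)
z_focus = -x_out/theta_out = -(26/7)/(-4/15) = 195/14 ≈ 13.9286
Rounded to 4 decimal places: z = 13.9286

Answer: 13.9286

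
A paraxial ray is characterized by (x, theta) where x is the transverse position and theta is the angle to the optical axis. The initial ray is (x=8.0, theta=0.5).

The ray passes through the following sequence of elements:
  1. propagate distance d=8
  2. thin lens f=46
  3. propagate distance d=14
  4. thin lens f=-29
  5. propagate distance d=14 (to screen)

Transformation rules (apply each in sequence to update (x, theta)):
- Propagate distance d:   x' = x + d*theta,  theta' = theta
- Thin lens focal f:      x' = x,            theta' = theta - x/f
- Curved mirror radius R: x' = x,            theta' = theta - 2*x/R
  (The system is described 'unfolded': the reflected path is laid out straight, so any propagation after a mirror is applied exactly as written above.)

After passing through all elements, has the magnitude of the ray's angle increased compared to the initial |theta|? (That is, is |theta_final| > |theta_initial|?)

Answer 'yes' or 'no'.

Answer: yes

Derivation:
Initial: x=8.0000 theta=0.5000
After 1 (propagate distance d=8): x=12.0000 theta=0.5000
After 2 (thin lens f=46): x=12.0000 theta=11/46 (≈0.2391)
After 3 (propagate distance d=14): x=353/23 (≈15.3478) theta=11/46 (≈0.2391)
After 4 (thin lens f=-29): x=353/23 (≈15.3478) theta=1025/1334 (≈0.7684)
After 5 (propagate distance d=14 (to screen)): x=17412/667 (≈26.1049) theta=1025/1334 (≈0.7684)
|theta_initial|=0.5000 |theta_final|=1025/1334 (≈0.7684) -> increased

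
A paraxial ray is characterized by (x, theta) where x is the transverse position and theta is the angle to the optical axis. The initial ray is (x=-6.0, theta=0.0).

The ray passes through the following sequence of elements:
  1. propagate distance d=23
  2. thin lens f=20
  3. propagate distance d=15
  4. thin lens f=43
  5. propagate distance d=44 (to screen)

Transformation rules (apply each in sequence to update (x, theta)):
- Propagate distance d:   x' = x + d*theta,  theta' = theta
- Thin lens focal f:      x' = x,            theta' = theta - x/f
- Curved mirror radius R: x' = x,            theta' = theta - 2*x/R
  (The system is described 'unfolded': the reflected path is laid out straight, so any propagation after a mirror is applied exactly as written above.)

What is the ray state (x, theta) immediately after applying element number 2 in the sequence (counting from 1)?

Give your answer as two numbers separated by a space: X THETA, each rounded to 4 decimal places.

Initial: x=-6.0000 theta=0.0000
After 1 (propagate distance d=23): x=-6.0000 theta=0.0000
After 2 (thin lens f=20): x=-6.0000 theta=0.3000
Rounded to 4 decimal places: x = -6.0000, theta = 0.3000

Answer: -6.0000 0.3000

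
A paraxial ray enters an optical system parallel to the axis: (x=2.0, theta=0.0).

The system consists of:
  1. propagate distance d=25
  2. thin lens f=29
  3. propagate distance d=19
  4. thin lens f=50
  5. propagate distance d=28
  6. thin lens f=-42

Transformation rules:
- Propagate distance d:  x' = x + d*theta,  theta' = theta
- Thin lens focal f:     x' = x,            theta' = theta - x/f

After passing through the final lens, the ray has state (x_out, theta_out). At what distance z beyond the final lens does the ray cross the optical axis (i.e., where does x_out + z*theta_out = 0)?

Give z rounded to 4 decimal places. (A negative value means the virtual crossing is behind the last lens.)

Answer: -13.3946

Derivation:
Initial: x=2.0000 theta=0.0000
After 1 (propagate distance d=25): x=2.0000 theta=0.0000
After 2 (thin lens f=29): x=2.0000 theta=-2/29 (≈-0.0690)
After 3 (propagate distance d=19): x=20/29 (≈0.6897) theta=-2/29 (≈-0.0690)
After 4 (thin lens f=50): x=20/29 (≈0.6897) theta=-12/145 (≈-0.0828)
After 5 (propagate distance d=28): x=-236/145 (≈-1.6276) theta=-12/145 (≈-0.0828)
After 6 (thin lens f=-42): x=-236/145 (≈-1.6276) theta=-74/609 (≈-0.1215)
z_focus = -x_out/theta_out = -(-236/145)/(-74/609) = -2478/185 ≈ -13.3946
Rounded to 4 decimal places: z = -13.3946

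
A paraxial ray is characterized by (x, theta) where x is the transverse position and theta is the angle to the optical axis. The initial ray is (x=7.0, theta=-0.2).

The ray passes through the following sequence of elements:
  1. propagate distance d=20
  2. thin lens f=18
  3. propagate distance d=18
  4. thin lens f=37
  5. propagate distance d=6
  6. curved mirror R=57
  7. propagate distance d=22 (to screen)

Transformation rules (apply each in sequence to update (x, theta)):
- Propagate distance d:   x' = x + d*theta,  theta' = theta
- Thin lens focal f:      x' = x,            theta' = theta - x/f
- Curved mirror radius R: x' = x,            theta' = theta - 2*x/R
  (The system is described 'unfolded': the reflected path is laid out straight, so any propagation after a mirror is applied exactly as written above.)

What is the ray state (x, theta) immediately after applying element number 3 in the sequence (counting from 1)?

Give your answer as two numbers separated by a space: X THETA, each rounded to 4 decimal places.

Answer: -3.6000 -0.3667

Derivation:
Initial: x=7.0000 theta=-0.2000
After 1 (propagate distance d=20): x=3.0000 theta=-0.2000
After 2 (thin lens f=18): x=3.0000 theta=-11/30 (≈-0.3667)
After 3 (propagate distance d=18): x=-3.6000 theta=-11/30 (≈-0.3667)
Rounded to 4 decimal places: x = -3.6000, theta = -0.3667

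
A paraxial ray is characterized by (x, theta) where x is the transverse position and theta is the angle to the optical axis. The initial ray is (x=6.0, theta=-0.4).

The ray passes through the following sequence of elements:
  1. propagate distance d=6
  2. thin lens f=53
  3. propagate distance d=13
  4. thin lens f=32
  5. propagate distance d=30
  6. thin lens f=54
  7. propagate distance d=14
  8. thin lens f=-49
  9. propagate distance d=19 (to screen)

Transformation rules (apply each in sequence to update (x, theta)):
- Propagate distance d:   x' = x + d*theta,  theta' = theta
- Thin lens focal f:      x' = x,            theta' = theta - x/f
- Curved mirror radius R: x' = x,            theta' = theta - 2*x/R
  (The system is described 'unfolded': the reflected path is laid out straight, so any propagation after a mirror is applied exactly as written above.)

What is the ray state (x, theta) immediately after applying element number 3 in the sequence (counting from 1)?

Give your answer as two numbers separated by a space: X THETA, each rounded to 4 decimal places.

Initial: x=6.0000 theta=-0.4000
After 1 (propagate distance d=6): x=3.6000 theta=-0.4000
After 2 (thin lens f=53): x=3.6000 theta=-124/265 (≈-0.4679)
After 3 (propagate distance d=13): x=-658/265 (≈-2.4830) theta=-124/265 (≈-0.4679)
Rounded to 4 decimal places: x = -2.4830, theta = -0.4679

Answer: -2.4830 -0.4679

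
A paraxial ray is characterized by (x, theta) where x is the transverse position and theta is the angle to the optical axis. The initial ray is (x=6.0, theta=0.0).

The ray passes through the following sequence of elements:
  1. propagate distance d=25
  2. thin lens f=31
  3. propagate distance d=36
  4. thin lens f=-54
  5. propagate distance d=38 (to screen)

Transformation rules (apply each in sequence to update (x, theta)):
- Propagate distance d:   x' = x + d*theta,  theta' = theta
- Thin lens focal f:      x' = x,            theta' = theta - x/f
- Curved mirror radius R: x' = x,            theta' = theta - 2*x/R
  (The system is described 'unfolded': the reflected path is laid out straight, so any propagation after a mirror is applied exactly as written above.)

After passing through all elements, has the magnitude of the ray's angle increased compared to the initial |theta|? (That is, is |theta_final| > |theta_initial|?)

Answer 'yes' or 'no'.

Answer: yes

Derivation:
Initial: x=6.0000 theta=0.0000
After 1 (propagate distance d=25): x=6.0000 theta=0.0000
After 2 (thin lens f=31): x=6.0000 theta=-6/31 (≈-0.1935)
After 3 (propagate distance d=36): x=-30/31 (≈-0.9677) theta=-6/31 (≈-0.1935)
After 4 (thin lens f=-54): x=-30/31 (≈-0.9677) theta=-59/279 (≈-0.2115)
After 5 (propagate distance d=38 (to screen)): x=-2512/279 (≈-9.0036) theta=-59/279 (≈-0.2115)
|theta_initial|=0.0000 |theta_final|=59/279 (≈0.2115) -> increased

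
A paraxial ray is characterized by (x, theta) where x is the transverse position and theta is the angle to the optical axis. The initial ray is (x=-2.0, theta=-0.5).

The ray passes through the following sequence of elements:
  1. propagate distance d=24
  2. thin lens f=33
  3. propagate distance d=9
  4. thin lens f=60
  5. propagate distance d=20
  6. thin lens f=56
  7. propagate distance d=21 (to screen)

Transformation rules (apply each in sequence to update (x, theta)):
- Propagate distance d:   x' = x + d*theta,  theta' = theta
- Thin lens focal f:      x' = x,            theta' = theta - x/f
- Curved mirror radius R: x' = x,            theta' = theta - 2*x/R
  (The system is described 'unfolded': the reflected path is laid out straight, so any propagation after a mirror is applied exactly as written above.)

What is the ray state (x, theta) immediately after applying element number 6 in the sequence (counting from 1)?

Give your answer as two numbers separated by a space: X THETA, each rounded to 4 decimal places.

Answer: -11.3030 0.3708

Derivation:
Initial: x=-2.0000 theta=-0.5000
After 1 (propagate distance d=24): x=-14.0000 theta=-0.5000
After 2 (thin lens f=33): x=-14.0000 theta=-5/66 (≈-0.0758)
After 3 (propagate distance d=9): x=-323/22 (≈-14.6818) theta=-5/66 (≈-0.0758)
After 4 (thin lens f=60): x=-323/22 (≈-14.6818) theta=223/1320 (≈0.1689)
After 5 (propagate distance d=20): x=-373/33 (≈-11.3030) theta=223/1320 (≈0.1689)
After 6 (thin lens f=56): x=-373/33 (≈-11.3030) theta=571/1540 (≈0.3708)
Rounded to 4 decimal places: x = -11.3030, theta = 0.3708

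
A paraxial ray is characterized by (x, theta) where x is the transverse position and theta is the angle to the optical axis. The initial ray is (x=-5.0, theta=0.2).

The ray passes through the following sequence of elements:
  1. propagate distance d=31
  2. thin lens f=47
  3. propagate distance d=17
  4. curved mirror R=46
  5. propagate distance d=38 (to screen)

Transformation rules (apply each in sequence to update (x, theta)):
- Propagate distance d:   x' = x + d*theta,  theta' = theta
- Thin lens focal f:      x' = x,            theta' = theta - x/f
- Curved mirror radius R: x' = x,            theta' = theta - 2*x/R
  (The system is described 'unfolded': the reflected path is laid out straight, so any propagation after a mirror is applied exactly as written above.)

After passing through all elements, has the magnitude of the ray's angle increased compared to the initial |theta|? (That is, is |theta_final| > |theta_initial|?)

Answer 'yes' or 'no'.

Initial: x=-5.0000 theta=0.2000
After 1 (propagate distance d=31): x=1.2000 theta=0.2000
After 2 (thin lens f=47): x=1.2000 theta=41/235 (≈0.1745)
After 3 (propagate distance d=17): x=979/235 (≈4.1660) theta=41/235 (≈0.1745)
After 4 (curved mirror R=46): x=979/235 (≈4.1660) theta=-36/5405 (≈-0.0067)
After 5 (propagate distance d=38 (to screen)): x=21149/5405 (≈3.9129) theta=-36/5405 (≈-0.0067)
|theta_initial|=0.2000 |theta_final|=36/5405 (≈0.0067) -> not increased

Answer: no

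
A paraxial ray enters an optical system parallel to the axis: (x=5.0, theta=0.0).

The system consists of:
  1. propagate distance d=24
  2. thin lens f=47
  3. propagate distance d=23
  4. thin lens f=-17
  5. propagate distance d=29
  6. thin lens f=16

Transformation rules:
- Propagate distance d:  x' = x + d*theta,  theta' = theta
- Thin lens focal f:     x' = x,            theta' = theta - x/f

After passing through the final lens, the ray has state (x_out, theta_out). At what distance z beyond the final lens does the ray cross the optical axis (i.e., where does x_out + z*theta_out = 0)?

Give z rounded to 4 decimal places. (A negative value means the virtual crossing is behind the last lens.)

Answer: 19.5912

Derivation:
Initial: x=5.0000 theta=0.0000
After 1 (propagate distance d=24): x=5.0000 theta=0.0000
After 2 (thin lens f=47): x=5.0000 theta=-5/47 (≈-0.1064)
After 3 (propagate distance d=23): x=120/47 (≈2.5532) theta=-5/47 (≈-0.1064)
After 4 (thin lens f=-17): x=120/47 (≈2.5532) theta=35/799 (≈0.0438)
After 5 (propagate distance d=29): x=65/17 (≈3.8235) theta=35/799 (≈0.0438)
After 6 (thin lens f=16): x=65/17 (≈3.8235) theta=-2495/12784 (≈-0.1952)
z_focus = -x_out/theta_out = -(65/17)/(-2495/12784) = 9776/499 ≈ 19.5912
Rounded to 4 decimal places: z = 19.5912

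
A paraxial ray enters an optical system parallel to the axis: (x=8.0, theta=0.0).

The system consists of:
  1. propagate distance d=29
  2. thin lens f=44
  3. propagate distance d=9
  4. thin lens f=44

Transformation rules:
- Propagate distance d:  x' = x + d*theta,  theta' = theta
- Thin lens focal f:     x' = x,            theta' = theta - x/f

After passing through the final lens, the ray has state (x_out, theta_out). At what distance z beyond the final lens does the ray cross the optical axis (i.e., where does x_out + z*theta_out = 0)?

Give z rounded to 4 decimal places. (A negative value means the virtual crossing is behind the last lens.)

Answer: 19.4937

Derivation:
Initial: x=8.0000 theta=0.0000
After 1 (propagate distance d=29): x=8.0000 theta=0.0000
After 2 (thin lens f=44): x=8.0000 theta=-2/11 (≈-0.1818)
After 3 (propagate distance d=9): x=70/11 (≈6.3636) theta=-2/11 (≈-0.1818)
After 4 (thin lens f=44): x=70/11 (≈6.3636) theta=-79/242 (≈-0.3264)
z_focus = -x_out/theta_out = -(70/11)/(-79/242) = 1540/79 ≈ 19.4937
Rounded to 4 decimal places: z = 19.4937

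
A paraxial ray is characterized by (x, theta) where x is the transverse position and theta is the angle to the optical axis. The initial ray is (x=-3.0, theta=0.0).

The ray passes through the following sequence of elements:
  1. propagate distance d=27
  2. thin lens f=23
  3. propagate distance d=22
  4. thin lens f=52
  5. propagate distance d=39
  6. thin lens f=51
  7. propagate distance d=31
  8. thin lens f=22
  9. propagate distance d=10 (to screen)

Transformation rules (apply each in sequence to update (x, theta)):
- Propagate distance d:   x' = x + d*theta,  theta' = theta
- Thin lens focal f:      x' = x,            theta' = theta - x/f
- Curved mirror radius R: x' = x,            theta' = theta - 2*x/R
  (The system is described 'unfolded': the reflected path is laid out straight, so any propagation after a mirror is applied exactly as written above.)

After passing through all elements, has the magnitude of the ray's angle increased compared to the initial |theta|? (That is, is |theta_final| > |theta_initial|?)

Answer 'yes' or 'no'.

Initial: x=-3.0000 theta=0.0000
After 1 (propagate distance d=27): x=-3.0000 theta=0.0000
After 2 (thin lens f=23): x=-3.0000 theta=3/23 (≈0.1304)
After 3 (propagate distance d=22): x=-3/23 (≈-0.1304) theta=3/23 (≈0.1304)
After 4 (thin lens f=52): x=-3/23 (≈-0.1304) theta=159/1196 (≈0.1329)
After 5 (propagate distance d=39): x=465/92 (≈5.0543) theta=159/1196 (≈0.1329)
After 6 (thin lens f=51): x=465/92 (≈5.0543) theta=172/5083 (≈0.0338)
After 7 (propagate distance d=31): x=124093/20332 (≈6.1033) theta=172/5083 (≈0.0338)
After 8 (thin lens f=22): x=124093/20332 (≈6.1033) theta=-108957/447304 (≈-0.2436)
After 9 (propagate distance d=10 (to screen)): x=410119/111826 (≈3.6675) theta=-108957/447304 (≈-0.2436)
|theta_initial|=0.0000 |theta_final|=108957/447304 (≈0.2436) -> increased

Answer: yes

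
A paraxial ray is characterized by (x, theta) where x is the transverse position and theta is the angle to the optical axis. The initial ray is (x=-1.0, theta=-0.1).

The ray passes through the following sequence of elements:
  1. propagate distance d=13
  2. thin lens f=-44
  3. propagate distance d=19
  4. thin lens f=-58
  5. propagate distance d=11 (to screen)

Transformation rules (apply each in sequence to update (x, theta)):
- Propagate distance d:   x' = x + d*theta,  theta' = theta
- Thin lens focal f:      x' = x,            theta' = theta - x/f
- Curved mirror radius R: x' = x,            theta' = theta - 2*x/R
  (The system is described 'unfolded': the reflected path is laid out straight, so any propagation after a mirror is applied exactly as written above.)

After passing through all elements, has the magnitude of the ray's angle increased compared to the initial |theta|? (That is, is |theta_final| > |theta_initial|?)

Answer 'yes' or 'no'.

Answer: yes

Derivation:
Initial: x=-1.0000 theta=-0.1000
After 1 (propagate distance d=13): x=-2.3000 theta=-0.1000
After 2 (thin lens f=-44): x=-2.3000 theta=-67/440 (≈-0.1523)
After 3 (propagate distance d=19): x=-457/88 (≈-5.1932) theta=-67/440 (≈-0.1523)
After 4 (thin lens f=-58): x=-457/88 (≈-5.1932) theta=-561/2320 (≈-0.2418)
After 5 (propagate distance d=11 (to screen)): x=-200411/25520 (≈-7.8531) theta=-561/2320 (≈-0.2418)
|theta_initial|=0.1000 |theta_final|=561/2320 (≈0.2418) -> increased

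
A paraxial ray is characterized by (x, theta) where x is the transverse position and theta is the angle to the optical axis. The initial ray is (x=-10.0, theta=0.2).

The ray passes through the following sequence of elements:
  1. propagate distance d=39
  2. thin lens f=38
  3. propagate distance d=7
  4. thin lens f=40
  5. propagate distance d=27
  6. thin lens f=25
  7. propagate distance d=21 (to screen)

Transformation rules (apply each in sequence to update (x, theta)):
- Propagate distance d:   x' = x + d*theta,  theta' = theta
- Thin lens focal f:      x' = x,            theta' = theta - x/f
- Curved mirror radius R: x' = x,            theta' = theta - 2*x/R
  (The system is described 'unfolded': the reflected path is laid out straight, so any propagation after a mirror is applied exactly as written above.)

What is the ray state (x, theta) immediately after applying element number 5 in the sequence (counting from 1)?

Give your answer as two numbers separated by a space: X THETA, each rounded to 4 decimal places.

Answer: 6.8349 0.2678

Derivation:
Initial: x=-10.0000 theta=0.2000
After 1 (propagate distance d=39): x=-2.2000 theta=0.2000
After 2 (thin lens f=38): x=-2.2000 theta=49/190 (≈0.2579)
After 3 (propagate distance d=7): x=-15/38 (≈-0.3947) theta=49/190 (≈0.2579)
After 4 (thin lens f=40): x=-15/38 (≈-0.3947) theta=407/1520 (≈0.2678)
After 5 (propagate distance d=27): x=10389/1520 (≈6.8349) theta=407/1520 (≈0.2678)
Rounded to 4 decimal places: x = 6.8349, theta = 0.2678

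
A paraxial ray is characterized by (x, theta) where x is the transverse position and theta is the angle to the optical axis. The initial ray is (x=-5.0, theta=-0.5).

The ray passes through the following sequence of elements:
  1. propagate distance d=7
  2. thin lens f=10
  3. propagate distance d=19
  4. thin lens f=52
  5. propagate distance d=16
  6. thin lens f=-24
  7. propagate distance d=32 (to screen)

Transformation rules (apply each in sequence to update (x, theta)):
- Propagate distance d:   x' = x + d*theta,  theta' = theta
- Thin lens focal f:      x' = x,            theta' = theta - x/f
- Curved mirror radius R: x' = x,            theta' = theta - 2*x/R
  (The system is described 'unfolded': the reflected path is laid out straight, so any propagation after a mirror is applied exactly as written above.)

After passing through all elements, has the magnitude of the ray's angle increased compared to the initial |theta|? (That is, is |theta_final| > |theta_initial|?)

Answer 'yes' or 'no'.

Answer: yes

Derivation:
Initial: x=-5.0000 theta=-0.5000
After 1 (propagate distance d=7): x=-8.5000 theta=-0.5000
After 2 (thin lens f=10): x=-8.5000 theta=0.3500
After 3 (propagate distance d=19): x=-1.8500 theta=0.3500
After 4 (thin lens f=52): x=-1.8500 theta=401/1040 (≈0.3856)
After 5 (propagate distance d=16): x=1123/260 (≈4.3192) theta=401/1040 (≈0.3856)
After 6 (thin lens f=-24): x=1123/260 (≈4.3192) theta=3529/6240 (≈0.5655)
After 7 (propagate distance d=32 (to screen)): x=269/12 (≈22.4167) theta=3529/6240 (≈0.5655)
|theta_initial|=0.5000 |theta_final|=3529/6240 (≈0.5655) -> increased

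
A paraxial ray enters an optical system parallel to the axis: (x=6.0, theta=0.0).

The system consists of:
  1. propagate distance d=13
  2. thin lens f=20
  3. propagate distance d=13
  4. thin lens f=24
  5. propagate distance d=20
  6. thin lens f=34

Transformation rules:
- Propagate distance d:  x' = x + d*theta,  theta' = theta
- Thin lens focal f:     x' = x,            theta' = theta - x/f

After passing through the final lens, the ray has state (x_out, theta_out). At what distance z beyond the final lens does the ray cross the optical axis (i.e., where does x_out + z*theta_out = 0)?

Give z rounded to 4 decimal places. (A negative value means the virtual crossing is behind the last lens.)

Initial: x=6.0000 theta=0.0000
After 1 (propagate distance d=13): x=6.0000 theta=0.0000
After 2 (thin lens f=20): x=6.0000 theta=-0.3000
After 3 (propagate distance d=13): x=2.1000 theta=-0.3000
After 4 (thin lens f=24): x=2.1000 theta=-0.3875
After 5 (propagate distance d=20): x=-5.6500 theta=-0.3875
After 6 (thin lens f=34): x=-5.6500 theta=-301/1360 (≈-0.2213)
z_focus = -x_out/theta_out = -(-5.6500)/(-301/1360) = -7684/301 ≈ -25.5282
Rounded to 4 decimal places: z = -25.5282

Answer: -25.5282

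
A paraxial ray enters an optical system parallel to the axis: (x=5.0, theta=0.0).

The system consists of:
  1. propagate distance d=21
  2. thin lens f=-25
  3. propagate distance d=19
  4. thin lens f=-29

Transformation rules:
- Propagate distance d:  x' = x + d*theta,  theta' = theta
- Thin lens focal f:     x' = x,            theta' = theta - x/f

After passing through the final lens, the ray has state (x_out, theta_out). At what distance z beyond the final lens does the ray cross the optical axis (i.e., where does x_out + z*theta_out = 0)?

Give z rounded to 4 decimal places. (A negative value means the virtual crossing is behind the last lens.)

Answer: -17.4795

Derivation:
Initial: x=5.0000 theta=0.0000
After 1 (propagate distance d=21): x=5.0000 theta=0.0000
After 2 (thin lens f=-25): x=5.0000 theta=0.2000
After 3 (propagate distance d=19): x=8.8000 theta=0.2000
After 4 (thin lens f=-29): x=8.8000 theta=73/145 (≈0.5034)
z_focus = -x_out/theta_out = -(8.8000)/(73/145) = -1276/73 ≈ -17.4795
Rounded to 4 decimal places: z = -17.4795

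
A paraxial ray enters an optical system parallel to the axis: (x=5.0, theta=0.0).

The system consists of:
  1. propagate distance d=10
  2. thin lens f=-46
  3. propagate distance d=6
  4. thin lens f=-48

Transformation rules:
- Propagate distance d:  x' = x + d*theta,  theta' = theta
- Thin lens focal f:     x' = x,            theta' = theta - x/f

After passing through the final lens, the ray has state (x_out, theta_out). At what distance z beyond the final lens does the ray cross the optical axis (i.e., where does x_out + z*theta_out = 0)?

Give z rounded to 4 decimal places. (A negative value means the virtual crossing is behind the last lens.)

Initial: x=5.0000 theta=0.0000
After 1 (propagate distance d=10): x=5.0000 theta=0.0000
After 2 (thin lens f=-46): x=5.0000 theta=5/46 (≈0.1087)
After 3 (propagate distance d=6): x=130/23 (≈5.6522) theta=5/46 (≈0.1087)
After 4 (thin lens f=-48): x=130/23 (≈5.6522) theta=125/552 (≈0.2264)
z_focus = -x_out/theta_out = -(130/23)/(125/552) = -24.9600
Rounded to 4 decimal places: z = -24.9600

Answer: -24.9600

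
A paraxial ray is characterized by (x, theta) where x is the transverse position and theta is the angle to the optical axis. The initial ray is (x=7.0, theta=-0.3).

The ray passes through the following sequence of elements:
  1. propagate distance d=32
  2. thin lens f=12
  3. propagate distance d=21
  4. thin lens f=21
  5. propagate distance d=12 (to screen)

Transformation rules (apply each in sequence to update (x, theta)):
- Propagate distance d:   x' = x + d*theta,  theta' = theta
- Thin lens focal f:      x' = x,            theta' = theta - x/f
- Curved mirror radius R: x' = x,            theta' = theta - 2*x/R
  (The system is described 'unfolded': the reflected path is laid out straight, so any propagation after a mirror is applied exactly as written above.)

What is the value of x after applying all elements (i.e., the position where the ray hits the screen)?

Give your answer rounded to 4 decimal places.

Answer: -2.8643

Derivation:
Initial: x=7.0000 theta=-0.3000
After 1 (propagate distance d=32): x=-2.6000 theta=-0.3000
After 2 (thin lens f=12): x=-2.6000 theta=-1/12 (≈-0.0833)
After 3 (propagate distance d=21): x=-4.3500 theta=-1/12 (≈-0.0833)
After 4 (thin lens f=21): x=-4.3500 theta=13/105 (≈0.1238)
After 5 (propagate distance d=12 (to screen)): x=-401/140 (≈-2.8643) theta=13/105 (≈0.1238)
Rounded to 4 decimal places: x = -2.8643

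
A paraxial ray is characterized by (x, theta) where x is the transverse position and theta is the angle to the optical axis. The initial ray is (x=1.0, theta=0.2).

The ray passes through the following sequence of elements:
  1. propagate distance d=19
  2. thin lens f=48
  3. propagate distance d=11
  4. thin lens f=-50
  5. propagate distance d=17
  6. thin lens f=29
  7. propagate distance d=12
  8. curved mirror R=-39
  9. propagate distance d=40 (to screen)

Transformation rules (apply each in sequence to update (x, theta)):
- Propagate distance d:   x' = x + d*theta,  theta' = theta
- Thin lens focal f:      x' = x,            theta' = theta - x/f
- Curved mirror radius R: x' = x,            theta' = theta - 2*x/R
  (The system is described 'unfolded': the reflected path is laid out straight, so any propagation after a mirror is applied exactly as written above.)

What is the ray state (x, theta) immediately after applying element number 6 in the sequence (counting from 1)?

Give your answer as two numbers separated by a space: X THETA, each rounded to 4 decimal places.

Answer: 9.6060 -0.1132

Derivation:
Initial: x=1.0000 theta=0.2000
After 1 (propagate distance d=19): x=4.8000 theta=0.2000
After 2 (thin lens f=48): x=4.8000 theta=0.1000
After 3 (propagate distance d=11): x=5.9000 theta=0.1000
After 4 (thin lens f=-50): x=5.9000 theta=0.2180
After 5 (propagate distance d=17): x=9.6060 theta=0.2180
After 6 (thin lens f=29): x=9.6060 theta=-821/7250 (≈-0.1132)
Rounded to 4 decimal places: x = 9.6060, theta = -0.1132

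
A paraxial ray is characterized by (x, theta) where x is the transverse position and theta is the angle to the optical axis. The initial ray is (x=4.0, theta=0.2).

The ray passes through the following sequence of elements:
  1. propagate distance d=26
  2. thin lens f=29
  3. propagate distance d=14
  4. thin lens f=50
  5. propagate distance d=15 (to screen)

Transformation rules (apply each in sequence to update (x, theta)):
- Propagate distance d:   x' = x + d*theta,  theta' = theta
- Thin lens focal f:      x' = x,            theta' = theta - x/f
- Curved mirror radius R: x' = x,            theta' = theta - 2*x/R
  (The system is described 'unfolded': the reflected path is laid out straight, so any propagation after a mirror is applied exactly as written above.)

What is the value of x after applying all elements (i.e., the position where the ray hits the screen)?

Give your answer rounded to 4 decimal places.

Initial: x=4.0000 theta=0.2000
After 1 (propagate distance d=26): x=9.2000 theta=0.2000
After 2 (thin lens f=29): x=9.2000 theta=-17/145 (≈-0.1172)
After 3 (propagate distance d=14): x=1096/145 (≈7.5586) theta=-17/145 (≈-0.1172)
After 4 (thin lens f=50): x=1096/145 (≈7.5586) theta=-973/3625 (≈-0.2684)
After 5 (propagate distance d=15 (to screen)): x=2561/725 (≈3.5324) theta=-973/3625 (≈-0.2684)
Rounded to 4 decimal places: x = 3.5324

Answer: 3.5324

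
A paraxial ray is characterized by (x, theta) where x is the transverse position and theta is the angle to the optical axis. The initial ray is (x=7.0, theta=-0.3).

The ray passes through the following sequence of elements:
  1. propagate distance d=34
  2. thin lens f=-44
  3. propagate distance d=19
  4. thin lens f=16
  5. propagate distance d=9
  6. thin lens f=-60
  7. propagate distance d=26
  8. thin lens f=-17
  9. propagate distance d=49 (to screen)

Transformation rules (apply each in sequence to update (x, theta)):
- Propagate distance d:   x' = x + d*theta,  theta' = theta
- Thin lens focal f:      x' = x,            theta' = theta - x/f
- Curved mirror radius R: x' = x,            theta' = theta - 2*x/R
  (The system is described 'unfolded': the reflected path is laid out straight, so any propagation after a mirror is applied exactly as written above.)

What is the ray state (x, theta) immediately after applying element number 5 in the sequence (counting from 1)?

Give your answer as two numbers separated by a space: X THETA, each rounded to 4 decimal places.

Initial: x=7.0000 theta=-0.3000
After 1 (propagate distance d=34): x=-3.2000 theta=-0.3000
After 2 (thin lens f=-44): x=-3.2000 theta=-41/110 (≈-0.3727)
After 3 (propagate distance d=19): x=-1131/110 (≈-10.2818) theta=-41/110 (≈-0.3727)
After 4 (thin lens f=16): x=-1131/110 (≈-10.2818) theta=95/352 (≈0.2699)
After 5 (propagate distance d=9): x=-13821/1760 (≈-7.8528) theta=95/352 (≈0.2699)
Rounded to 4 decimal places: x = -7.8528, theta = 0.2699

Answer: -7.8528 0.2699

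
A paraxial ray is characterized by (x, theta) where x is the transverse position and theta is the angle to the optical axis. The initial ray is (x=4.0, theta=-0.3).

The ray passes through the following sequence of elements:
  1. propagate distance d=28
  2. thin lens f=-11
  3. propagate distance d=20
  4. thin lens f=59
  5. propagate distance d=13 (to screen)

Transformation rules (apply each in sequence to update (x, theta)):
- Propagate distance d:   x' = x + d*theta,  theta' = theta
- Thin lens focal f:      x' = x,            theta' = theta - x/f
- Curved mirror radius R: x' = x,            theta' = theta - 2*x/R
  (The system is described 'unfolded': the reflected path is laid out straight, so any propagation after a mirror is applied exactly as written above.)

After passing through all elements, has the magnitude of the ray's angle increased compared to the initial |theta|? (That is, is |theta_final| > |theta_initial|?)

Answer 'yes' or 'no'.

Initial: x=4.0000 theta=-0.3000
After 1 (propagate distance d=28): x=-4.4000 theta=-0.3000
After 2 (thin lens f=-11): x=-4.4000 theta=-0.7000
After 3 (propagate distance d=20): x=-18.4000 theta=-0.7000
After 4 (thin lens f=59): x=-18.4000 theta=-229/590 (≈-0.3881)
After 5 (propagate distance d=13 (to screen)): x=-13833/590 (≈-23.4458) theta=-229/590 (≈-0.3881)
|theta_initial|=0.3000 |theta_final|=229/590 (≈0.3881) -> increased

Answer: yes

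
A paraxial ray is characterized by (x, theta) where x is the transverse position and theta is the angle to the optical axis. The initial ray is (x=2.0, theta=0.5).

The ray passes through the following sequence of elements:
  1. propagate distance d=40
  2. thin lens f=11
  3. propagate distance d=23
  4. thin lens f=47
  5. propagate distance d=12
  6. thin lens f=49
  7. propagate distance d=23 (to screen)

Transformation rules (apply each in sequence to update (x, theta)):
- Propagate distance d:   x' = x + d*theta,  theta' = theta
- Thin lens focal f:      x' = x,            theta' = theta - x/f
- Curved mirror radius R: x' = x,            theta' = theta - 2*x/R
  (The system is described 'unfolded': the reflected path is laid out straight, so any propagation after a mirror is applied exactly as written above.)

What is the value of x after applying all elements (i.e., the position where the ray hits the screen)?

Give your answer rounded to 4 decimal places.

Initial: x=2.0000 theta=0.5000
After 1 (propagate distance d=40): x=22.0000 theta=0.5000
After 2 (thin lens f=11): x=22.0000 theta=-1.5000
After 3 (propagate distance d=23): x=-12.5000 theta=-1.5000
After 4 (thin lens f=47): x=-12.5000 theta=-58/47 (≈-1.2340)
After 5 (propagate distance d=12): x=-2567/94 (≈-27.3085) theta=-58/47 (≈-1.2340)
After 6 (thin lens f=49): x=-2567/94 (≈-27.3085) theta=-3117/4606 (≈-0.6767)
After 7 (propagate distance d=23 (to screen)): x=-98737/2303 (≈-42.8732) theta=-3117/4606 (≈-0.6767)
Rounded to 4 decimal places: x = -42.8732

Answer: -42.8732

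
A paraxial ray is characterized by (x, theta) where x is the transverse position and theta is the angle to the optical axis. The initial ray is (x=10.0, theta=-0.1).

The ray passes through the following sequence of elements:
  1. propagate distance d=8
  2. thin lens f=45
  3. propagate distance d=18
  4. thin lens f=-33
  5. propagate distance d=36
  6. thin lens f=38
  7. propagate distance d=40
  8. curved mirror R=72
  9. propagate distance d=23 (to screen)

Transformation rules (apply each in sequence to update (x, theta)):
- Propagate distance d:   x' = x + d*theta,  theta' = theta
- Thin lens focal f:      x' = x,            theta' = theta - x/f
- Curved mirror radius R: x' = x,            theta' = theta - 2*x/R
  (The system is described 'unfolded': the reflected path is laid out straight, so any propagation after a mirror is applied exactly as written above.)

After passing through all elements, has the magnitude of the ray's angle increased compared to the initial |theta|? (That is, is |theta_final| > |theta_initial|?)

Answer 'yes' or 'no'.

Answer: yes

Derivation:
Initial: x=10.0000 theta=-0.1000
After 1 (propagate distance d=8): x=9.2000 theta=-0.1000
After 2 (thin lens f=45): x=9.2000 theta=-137/450 (≈-0.3044)
After 3 (propagate distance d=18): x=3.7200 theta=-137/450 (≈-0.3044)
After 4 (thin lens f=-33): x=3.7200 theta=-949/4950 (≈-0.1917)
After 5 (propagate distance d=36): x=-35/11 (≈-3.1818) theta=-949/4950 (≈-0.1917)
After 6 (thin lens f=38): x=-35/11 (≈-3.1818) theta=-5078/47025 (≈-0.1080)
After 7 (propagate distance d=40): x=-70549/9405 (≈-7.5012) theta=-5078/47025 (≈-0.1080)
After 8 (curved mirror R=72): x=-70549/9405 (≈-7.5012) theta=169937/1692900 (≈0.1004)
After 9 (propagate distance d=23 (to screen)): x=-8790269/1692900 (≈-5.1924) theta=169937/1692900 (≈0.1004)
|theta_initial|=0.1000 |theta_final|=169937/1692900 (≈0.1004) -> increased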